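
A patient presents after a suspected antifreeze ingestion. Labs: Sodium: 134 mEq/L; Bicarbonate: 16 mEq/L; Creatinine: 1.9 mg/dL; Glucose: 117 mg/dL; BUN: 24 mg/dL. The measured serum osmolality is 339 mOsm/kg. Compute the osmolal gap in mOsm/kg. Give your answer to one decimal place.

55.9 mOsm/kg

Calculated osmolality = 2·Na + glucose/18 + BUN/2.8
= 2·134 + 117/18 + 24/2.8
= 268 + 6.50 + 8.57
= 283.07 mOsm/kg ≈ 283.1 mOsm/kg
Osmolar gap = measured − calculated = 339 − 283.1 = 55.9 mOsm/kg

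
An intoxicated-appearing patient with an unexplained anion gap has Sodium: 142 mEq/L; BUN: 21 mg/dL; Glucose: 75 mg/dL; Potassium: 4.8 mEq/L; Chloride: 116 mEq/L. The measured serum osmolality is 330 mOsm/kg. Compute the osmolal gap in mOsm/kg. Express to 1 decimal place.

Calculated osmolality = 2·Na + glucose/18 + BUN/2.8
= 2·142 + 75/18 + 21/2.8
= 284 + 4.17 + 7.50
= 295.67 mOsm/kg ≈ 295.7 mOsm/kg
Osmolar gap = measured − calculated = 330 − 295.7 = 34.3 mOsm/kg

34.3 mOsm/kg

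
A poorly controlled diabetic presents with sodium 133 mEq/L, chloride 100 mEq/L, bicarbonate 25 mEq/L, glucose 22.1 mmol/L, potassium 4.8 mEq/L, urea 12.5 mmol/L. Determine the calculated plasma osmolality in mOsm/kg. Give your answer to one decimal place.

Calculated osmolality = 2·Na + glucose + urea
= 2·133 + 22.1 + 12.5
= 266 + 22.10 + 12.50
= 300.6 mOsm/kg

300.6 mOsm/kg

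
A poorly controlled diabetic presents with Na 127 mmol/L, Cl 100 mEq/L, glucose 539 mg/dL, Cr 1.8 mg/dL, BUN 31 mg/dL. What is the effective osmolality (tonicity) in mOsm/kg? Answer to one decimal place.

283.9 mOsm/kg

Effective osmolality excludes urea (freely permeant across cell membranes):
2·Na + glucose/18
= 2·127 + 539/18
= 254 + 29.94
= 283.94 mOsm/kg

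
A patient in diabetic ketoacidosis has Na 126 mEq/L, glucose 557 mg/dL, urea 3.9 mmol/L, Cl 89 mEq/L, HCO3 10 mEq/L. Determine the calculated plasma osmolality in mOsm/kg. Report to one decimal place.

Calculated osmolality = 2·Na + glucose/18 + urea
= 2·126 + 557/18 + 3.9
= 252 + 30.94 + 3.90
= 286.84 mOsm/kg

286.8 mOsm/kg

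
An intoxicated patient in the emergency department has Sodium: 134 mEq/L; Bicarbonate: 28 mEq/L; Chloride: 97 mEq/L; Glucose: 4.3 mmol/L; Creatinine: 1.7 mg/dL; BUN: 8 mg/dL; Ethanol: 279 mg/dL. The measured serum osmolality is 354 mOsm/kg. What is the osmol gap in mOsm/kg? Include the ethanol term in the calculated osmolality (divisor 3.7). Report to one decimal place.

Calculated osmolality = 2·Na + glucose + BUN/2.8 + ethanol/3.7
= 2·134 + 4.3 + 8/2.8 + 279/3.7
= 268 + 4.30 + 2.86 + 75.41
= 350.57 mOsm/kg ≈ 350.6 mOsm/kg
Osmolar gap = measured − calculated = 354 − 350.6 = 3.4 mOsm/kg

3.4 mOsm/kg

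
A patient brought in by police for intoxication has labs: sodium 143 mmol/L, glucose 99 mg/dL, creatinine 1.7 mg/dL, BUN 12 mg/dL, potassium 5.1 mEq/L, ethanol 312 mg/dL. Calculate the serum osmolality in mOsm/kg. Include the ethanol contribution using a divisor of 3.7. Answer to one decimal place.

380.1 mOsm/kg

Calculated osmolality = 2·Na + glucose/18 + BUN/2.8 + ethanol/3.7
= 2·143 + 99/18 + 12/2.8 + 312/3.7
= 286 + 5.50 + 4.29 + 84.32
= 380.11 mOsm/kg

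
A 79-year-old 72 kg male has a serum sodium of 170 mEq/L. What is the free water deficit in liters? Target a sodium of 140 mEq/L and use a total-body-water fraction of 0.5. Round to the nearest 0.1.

TBW = 0.5 · 72 = 36 L
Free water deficit = TBW · (Na/140 − 1)
= 36 · (170/140 − 1)
= 36 · 0.2143
= 7.71 L

7.7 L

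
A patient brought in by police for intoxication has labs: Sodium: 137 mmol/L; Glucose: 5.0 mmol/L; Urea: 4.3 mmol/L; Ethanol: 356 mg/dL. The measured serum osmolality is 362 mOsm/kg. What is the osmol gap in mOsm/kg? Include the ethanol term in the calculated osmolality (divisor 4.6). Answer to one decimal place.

Calculated osmolality = 2·Na + glucose + urea + ethanol/4.6
= 2·137 + 5 + 4.3 + 356/4.6
= 274 + 5 + 4.30 + 77.39
= 360.69 mOsm/kg ≈ 360.7 mOsm/kg
Osmolar gap = measured − calculated = 362 − 360.7 = 1.3 mOsm/kg

1.3 mOsm/kg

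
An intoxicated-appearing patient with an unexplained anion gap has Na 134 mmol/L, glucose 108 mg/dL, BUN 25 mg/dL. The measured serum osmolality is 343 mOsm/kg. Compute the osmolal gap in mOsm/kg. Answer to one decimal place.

60.1 mOsm/kg

Calculated osmolality = 2·Na + glucose/18 + BUN/2.8
= 2·134 + 108/18 + 25/2.8
= 268 + 6 + 8.93
= 282.93 mOsm/kg ≈ 282.9 mOsm/kg
Osmolar gap = measured − calculated = 343 − 282.9 = 60.1 mOsm/kg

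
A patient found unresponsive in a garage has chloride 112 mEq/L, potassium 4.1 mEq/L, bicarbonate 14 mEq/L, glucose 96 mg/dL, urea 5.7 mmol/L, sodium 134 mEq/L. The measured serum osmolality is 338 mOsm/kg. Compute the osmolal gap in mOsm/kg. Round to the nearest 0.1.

59.0 mOsm/kg

Calculated osmolality = 2·Na + glucose/18 + urea
= 2·134 + 96/18 + 5.7
= 268 + 5.33 + 5.70
= 279.03 mOsm/kg ≈ 279.0 mOsm/kg
Osmolar gap = measured − calculated = 338 − 279.0 = 59.0 mOsm/kg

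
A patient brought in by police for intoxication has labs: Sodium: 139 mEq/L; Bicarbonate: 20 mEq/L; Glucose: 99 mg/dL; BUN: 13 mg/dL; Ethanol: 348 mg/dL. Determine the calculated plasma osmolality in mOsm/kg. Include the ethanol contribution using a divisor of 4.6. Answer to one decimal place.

363.8 mOsm/kg

Calculated osmolality = 2·Na + glucose/18 + BUN/2.8 + ethanol/4.6
= 2·139 + 99/18 + 13/2.8 + 348/4.6
= 278 + 5.50 + 4.64 + 75.65
= 363.79 mOsm/kg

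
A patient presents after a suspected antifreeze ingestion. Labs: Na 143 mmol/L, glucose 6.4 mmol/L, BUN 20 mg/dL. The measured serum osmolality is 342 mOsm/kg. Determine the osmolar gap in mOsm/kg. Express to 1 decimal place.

42.5 mOsm/kg

Calculated osmolality = 2·Na + glucose + BUN/2.8
= 2·143 + 6.4 + 20/2.8
= 286 + 6.40 + 7.14
= 299.54 mOsm/kg ≈ 299.5 mOsm/kg
Osmolar gap = measured − calculated = 342 − 299.5 = 42.5 mOsm/kg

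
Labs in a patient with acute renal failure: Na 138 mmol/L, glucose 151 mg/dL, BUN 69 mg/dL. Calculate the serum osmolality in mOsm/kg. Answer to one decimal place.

309.0 mOsm/kg

Calculated osmolality = 2·Na + glucose/18 + BUN/2.8
= 2·138 + 151/18 + 69/2.8
= 276 + 8.39 + 24.64
= 309.03 mOsm/kg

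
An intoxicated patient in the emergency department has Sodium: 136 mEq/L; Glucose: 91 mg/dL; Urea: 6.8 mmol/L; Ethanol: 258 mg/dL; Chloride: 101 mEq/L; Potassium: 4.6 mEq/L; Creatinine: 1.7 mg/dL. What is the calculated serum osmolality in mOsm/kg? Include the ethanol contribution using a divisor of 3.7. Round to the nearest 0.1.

353.6 mOsm/kg

Calculated osmolality = 2·Na + glucose/18 + urea + ethanol/3.7
= 2·136 + 91/18 + 6.8 + 258/3.7
= 272 + 5.06 + 6.80 + 69.73
= 353.59 mOsm/kg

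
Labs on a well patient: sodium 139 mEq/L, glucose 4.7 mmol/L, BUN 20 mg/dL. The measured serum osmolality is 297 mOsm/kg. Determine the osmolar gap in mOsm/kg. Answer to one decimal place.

7.2 mOsm/kg

Calculated osmolality = 2·Na + glucose + BUN/2.8
= 2·139 + 4.7 + 20/2.8
= 278 + 4.70 + 7.14
= 289.84 mOsm/kg ≈ 289.8 mOsm/kg
Osmolar gap = measured − calculated = 297 − 289.8 = 7.2 mOsm/kg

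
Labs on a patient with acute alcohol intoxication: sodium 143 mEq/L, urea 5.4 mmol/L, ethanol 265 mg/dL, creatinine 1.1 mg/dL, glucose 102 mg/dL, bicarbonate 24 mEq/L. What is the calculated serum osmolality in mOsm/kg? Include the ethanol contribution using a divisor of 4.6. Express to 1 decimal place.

354.7 mOsm/kg

Calculated osmolality = 2·Na + glucose/18 + urea + ethanol/4.6
= 2·143 + 102/18 + 5.4 + 265/4.6
= 286 + 5.67 + 5.40 + 57.61
= 354.68 mOsm/kg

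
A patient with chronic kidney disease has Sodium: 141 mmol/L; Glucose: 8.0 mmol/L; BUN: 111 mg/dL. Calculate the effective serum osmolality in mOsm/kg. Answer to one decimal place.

Effective osmolality excludes urea (freely permeant across cell membranes):
2·Na + glucose
= 2·141 + 8
= 282 + 8
= 290 mOsm/kg

290.0 mOsm/kg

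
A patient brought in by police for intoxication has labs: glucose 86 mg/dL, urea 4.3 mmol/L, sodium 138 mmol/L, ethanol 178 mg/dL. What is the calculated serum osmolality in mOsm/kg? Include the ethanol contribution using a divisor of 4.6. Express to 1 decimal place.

323.8 mOsm/kg

Calculated osmolality = 2·Na + glucose/18 + urea + ethanol/4.6
= 2·138 + 86/18 + 4.3 + 178/4.6
= 276 + 4.78 + 4.30 + 38.70
= 323.78 mOsm/kg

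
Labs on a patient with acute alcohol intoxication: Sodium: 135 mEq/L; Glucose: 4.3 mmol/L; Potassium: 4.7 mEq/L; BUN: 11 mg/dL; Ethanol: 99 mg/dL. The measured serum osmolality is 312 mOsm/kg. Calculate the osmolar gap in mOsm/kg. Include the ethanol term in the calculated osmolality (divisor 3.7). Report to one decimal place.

Calculated osmolality = 2·Na + glucose + BUN/2.8 + ethanol/3.7
= 2·135 + 4.3 + 11/2.8 + 99/3.7
= 270 + 4.30 + 3.93 + 26.76
= 304.99 mOsm/kg ≈ 305.0 mOsm/kg
Osmolar gap = measured − calculated = 312 − 305.0 = 7.0 mOsm/kg

7.0 mOsm/kg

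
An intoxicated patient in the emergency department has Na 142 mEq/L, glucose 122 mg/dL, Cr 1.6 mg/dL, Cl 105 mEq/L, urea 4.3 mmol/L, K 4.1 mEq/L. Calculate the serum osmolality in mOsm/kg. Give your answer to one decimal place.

Calculated osmolality = 2·Na + glucose/18 + urea
= 2·142 + 122/18 + 4.3
= 284 + 6.78 + 4.30
= 295.08 mOsm/kg

295.1 mOsm/kg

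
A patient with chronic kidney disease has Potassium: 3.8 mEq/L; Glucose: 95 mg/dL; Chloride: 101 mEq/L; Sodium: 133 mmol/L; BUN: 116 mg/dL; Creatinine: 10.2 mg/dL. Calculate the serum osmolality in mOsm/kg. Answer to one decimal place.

312.7 mOsm/kg

Calculated osmolality = 2·Na + glucose/18 + BUN/2.8
= 2·133 + 95/18 + 116/2.8
= 266 + 5.28 + 41.43
= 312.71 mOsm/kg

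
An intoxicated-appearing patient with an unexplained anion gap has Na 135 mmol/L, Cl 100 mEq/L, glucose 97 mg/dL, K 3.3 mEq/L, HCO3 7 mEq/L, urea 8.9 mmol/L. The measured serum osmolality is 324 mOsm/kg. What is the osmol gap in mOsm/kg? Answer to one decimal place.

Calculated osmolality = 2·Na + glucose/18 + urea
= 2·135 + 97/18 + 8.9
= 270 + 5.39 + 8.90
= 284.29 mOsm/kg ≈ 284.3 mOsm/kg
Osmolar gap = measured − calculated = 324 − 284.3 = 39.7 mOsm/kg

39.7 mOsm/kg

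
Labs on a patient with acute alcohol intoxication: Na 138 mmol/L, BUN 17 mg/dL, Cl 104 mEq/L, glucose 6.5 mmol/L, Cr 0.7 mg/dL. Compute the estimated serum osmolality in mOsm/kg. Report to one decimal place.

Calculated osmolality = 2·Na + glucose + BUN/2.8
= 2·138 + 6.5 + 17/2.8
= 276 + 6.50 + 6.07
= 288.57 mOsm/kg

288.6 mOsm/kg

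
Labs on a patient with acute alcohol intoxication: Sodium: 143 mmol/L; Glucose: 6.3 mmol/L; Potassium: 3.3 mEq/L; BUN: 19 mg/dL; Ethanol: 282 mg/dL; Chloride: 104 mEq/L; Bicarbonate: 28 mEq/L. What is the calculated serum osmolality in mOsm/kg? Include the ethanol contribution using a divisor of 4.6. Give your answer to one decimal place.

360.4 mOsm/kg

Calculated osmolality = 2·Na + glucose + BUN/2.8 + ethanol/4.6
= 2·143 + 6.3 + 19/2.8 + 282/4.6
= 286 + 6.30 + 6.79 + 61.30
= 360.39 mOsm/kg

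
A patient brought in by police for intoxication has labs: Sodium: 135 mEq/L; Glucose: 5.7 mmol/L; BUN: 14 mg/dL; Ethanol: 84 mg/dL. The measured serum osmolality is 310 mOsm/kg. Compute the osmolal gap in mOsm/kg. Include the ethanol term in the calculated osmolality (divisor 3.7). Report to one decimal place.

Calculated osmolality = 2·Na + glucose + BUN/2.8 + ethanol/3.7
= 2·135 + 5.7 + 14/2.8 + 84/3.7
= 270 + 5.70 + 5 + 22.70
= 303.4 mOsm/kg ≈ 303.4 mOsm/kg
Osmolar gap = measured − calculated = 310 − 303.4 = 6.6 mOsm/kg

6.6 mOsm/kg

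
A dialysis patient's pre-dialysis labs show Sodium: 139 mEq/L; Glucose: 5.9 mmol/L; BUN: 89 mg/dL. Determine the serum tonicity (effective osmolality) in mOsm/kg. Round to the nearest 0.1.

283.9 mOsm/kg

Effective osmolality excludes urea (freely permeant across cell membranes):
2·Na + glucose
= 2·139 + 5.9
= 278 + 5.9
= 283.9 mOsm/kg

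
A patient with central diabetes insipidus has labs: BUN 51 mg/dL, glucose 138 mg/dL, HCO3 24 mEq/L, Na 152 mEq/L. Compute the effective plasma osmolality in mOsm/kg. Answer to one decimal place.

311.7 mOsm/kg

Effective osmolality excludes urea (freely permeant across cell membranes):
2·Na + glucose/18
= 2·152 + 138/18
= 304 + 7.67
= 311.67 mOsm/kg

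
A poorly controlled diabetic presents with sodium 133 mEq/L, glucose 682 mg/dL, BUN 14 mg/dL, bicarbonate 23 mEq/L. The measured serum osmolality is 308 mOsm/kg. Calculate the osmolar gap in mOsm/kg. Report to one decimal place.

-0.9 mOsm/kg

Calculated osmolality = 2·Na + glucose/18 + BUN/2.8
= 2·133 + 682/18 + 14/2.8
= 266 + 37.89 + 5
= 308.89 mOsm/kg ≈ 308.9 mOsm/kg
Osmolar gap = measured − calculated = 308 − 308.9 = -0.9 mOsm/kg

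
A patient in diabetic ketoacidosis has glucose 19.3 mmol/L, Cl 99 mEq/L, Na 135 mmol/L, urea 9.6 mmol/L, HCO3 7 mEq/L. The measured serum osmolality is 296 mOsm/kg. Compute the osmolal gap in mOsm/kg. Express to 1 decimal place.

-2.9 mOsm/kg

Calculated osmolality = 2·Na + glucose + urea
= 2·135 + 19.3 + 9.6
= 270 + 19.30 + 9.60
= 298.9 mOsm/kg ≈ 298.9 mOsm/kg
Osmolar gap = measured − calculated = 296 − 298.9 = -2.9 mOsm/kg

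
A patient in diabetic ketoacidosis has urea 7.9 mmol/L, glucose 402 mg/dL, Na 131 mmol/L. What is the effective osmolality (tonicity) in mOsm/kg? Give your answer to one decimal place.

284.3 mOsm/kg

Effective osmolality excludes urea (freely permeant across cell membranes):
2·Na + glucose/18
= 2·131 + 402/18
= 262 + 22.33
= 284.33 mOsm/kg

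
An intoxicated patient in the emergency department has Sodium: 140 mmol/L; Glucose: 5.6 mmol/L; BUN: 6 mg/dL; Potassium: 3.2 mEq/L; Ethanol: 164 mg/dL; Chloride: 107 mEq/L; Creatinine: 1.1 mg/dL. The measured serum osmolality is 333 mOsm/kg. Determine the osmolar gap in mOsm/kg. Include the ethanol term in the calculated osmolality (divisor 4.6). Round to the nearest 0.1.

Calculated osmolality = 2·Na + glucose + BUN/2.8 + ethanol/4.6
= 2·140 + 5.6 + 6/2.8 + 164/4.6
= 280 + 5.60 + 2.14 + 35.65
= 323.39 mOsm/kg ≈ 323.4 mOsm/kg
Osmolar gap = measured − calculated = 333 − 323.4 = 9.6 mOsm/kg

9.6 mOsm/kg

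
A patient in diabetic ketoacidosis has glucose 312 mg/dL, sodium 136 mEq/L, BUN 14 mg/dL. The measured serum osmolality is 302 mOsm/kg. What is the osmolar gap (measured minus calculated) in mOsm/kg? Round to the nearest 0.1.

Calculated osmolality = 2·Na + glucose/18 + BUN/2.8
= 2·136 + 312/18 + 14/2.8
= 272 + 17.33 + 5
= 294.33 mOsm/kg ≈ 294.3 mOsm/kg
Osmolar gap = measured − calculated = 302 − 294.3 = 7.7 mOsm/kg

7.7 mOsm/kg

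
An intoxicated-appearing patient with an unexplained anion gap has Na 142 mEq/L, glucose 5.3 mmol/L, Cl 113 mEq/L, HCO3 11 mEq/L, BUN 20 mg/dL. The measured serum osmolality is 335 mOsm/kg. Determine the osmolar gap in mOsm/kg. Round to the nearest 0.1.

Calculated osmolality = 2·Na + glucose + BUN/2.8
= 2·142 + 5.3 + 20/2.8
= 284 + 5.30 + 7.14
= 296.44 mOsm/kg ≈ 296.4 mOsm/kg
Osmolar gap = measured − calculated = 335 − 296.4 = 38.6 mOsm/kg

38.6 mOsm/kg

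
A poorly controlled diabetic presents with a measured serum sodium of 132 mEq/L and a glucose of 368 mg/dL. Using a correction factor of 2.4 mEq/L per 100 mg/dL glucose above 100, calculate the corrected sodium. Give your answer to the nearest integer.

Corrected Na = measured Na + 2.4 · (glucose − 100)/100
= 132 + 2.4 · (368 − 100)/100
= 132 + 6.4
= 138.4 mEq/L

138 mEq/L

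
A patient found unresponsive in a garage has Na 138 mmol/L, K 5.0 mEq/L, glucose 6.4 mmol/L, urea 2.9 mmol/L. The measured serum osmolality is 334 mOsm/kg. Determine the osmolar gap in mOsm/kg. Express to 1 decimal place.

Calculated osmolality = 2·Na + glucose + urea
= 2·138 + 6.4 + 2.9
= 276 + 6.40 + 2.90
= 285.3 mOsm/kg ≈ 285.3 mOsm/kg
Osmolar gap = measured − calculated = 334 − 285.3 = 48.7 mOsm/kg

48.7 mOsm/kg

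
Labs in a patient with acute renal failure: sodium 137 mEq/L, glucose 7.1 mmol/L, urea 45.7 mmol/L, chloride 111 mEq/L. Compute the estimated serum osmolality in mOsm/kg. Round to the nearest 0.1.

326.8 mOsm/kg

Calculated osmolality = 2·Na + glucose + urea
= 2·137 + 7.1 + 45.7
= 274 + 7.10 + 45.70
= 326.8 mOsm/kg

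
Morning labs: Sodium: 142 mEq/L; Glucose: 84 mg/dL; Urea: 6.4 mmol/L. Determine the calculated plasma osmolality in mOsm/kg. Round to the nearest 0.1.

295.1 mOsm/kg

Calculated osmolality = 2·Na + glucose/18 + urea
= 2·142 + 84/18 + 6.4
= 284 + 4.67 + 6.40
= 295.07 mOsm/kg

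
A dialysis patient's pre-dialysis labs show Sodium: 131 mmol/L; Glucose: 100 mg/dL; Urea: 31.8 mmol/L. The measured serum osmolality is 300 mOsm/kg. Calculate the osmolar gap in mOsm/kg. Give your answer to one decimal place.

0.6 mOsm/kg

Calculated osmolality = 2·Na + glucose/18 + urea
= 2·131 + 100/18 + 31.8
= 262 + 5.56 + 31.80
= 299.36 mOsm/kg ≈ 299.4 mOsm/kg
Osmolar gap = measured − calculated = 300 − 299.4 = 0.6 mOsm/kg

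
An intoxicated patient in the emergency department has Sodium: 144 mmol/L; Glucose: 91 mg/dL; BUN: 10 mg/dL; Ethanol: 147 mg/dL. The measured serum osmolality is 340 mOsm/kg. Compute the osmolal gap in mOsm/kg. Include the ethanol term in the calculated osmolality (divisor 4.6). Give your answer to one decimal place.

Calculated osmolality = 2·Na + glucose/18 + BUN/2.8 + ethanol/4.6
= 2·144 + 91/18 + 10/2.8 + 147/4.6
= 288 + 5.06 + 3.57 + 31.96
= 328.59 mOsm/kg ≈ 328.6 mOsm/kg
Osmolar gap = measured − calculated = 340 − 328.6 = 11.4 mOsm/kg

11.4 mOsm/kg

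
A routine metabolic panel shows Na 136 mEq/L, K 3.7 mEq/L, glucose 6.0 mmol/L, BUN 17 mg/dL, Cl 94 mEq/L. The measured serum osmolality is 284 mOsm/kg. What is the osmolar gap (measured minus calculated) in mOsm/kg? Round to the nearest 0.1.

Calculated osmolality = 2·Na + glucose + BUN/2.8
= 2·136 + 6 + 17/2.8
= 272 + 6 + 6.07
= 284.07 mOsm/kg ≈ 284.1 mOsm/kg
Osmolar gap = measured − calculated = 284 − 284.1 = -0.1 mOsm/kg

-0.1 mOsm/kg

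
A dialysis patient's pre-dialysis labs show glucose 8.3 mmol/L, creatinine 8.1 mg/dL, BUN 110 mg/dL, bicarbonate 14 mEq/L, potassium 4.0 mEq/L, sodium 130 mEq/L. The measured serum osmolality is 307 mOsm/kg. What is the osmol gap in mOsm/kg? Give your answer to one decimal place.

Calculated osmolality = 2·Na + glucose + BUN/2.8
= 2·130 + 8.3 + 110/2.8
= 260 + 8.30 + 39.29
= 307.59 mOsm/kg ≈ 307.6 mOsm/kg
Osmolar gap = measured − calculated = 307 − 307.6 = -0.6 mOsm/kg

-0.6 mOsm/kg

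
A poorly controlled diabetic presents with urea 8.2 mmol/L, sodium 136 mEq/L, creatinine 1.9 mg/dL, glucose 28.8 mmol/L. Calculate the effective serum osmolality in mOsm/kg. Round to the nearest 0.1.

Effective osmolality excludes urea (freely permeant across cell membranes):
2·Na + glucose
= 2·136 + 28.8
= 272 + 28.8
= 300.8 mOsm/kg

300.8 mOsm/kg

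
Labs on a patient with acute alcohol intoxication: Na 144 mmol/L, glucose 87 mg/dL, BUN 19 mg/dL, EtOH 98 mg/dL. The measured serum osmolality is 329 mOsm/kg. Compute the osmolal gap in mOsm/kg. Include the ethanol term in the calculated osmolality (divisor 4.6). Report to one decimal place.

Calculated osmolality = 2·Na + glucose/18 + BUN/2.8 + ethanol/4.6
= 2·144 + 87/18 + 19/2.8 + 98/4.6
= 288 + 4.83 + 6.79 + 21.30
= 320.92 mOsm/kg ≈ 320.9 mOsm/kg
Osmolar gap = measured − calculated = 329 − 320.9 = 8.1 mOsm/kg

8.1 mOsm/kg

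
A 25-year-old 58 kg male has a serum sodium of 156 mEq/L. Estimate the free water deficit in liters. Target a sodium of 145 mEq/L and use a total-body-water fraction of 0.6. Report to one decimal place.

2.6 L

TBW = 0.6 · 58 = 34.8 L
Free water deficit = TBW · (Na/145 − 1)
= 34.8 · (156/145 − 1)
= 34.8 · 0.0759
= 2.64 L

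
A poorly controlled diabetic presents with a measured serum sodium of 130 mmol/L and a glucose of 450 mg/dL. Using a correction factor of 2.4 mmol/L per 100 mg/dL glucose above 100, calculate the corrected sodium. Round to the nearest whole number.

Corrected Na = measured Na + 2.4 · (glucose − 100)/100
= 130 + 2.4 · (450 − 100)/100
= 130 + 8.4
= 138.4 mmol/L

138 mmol/L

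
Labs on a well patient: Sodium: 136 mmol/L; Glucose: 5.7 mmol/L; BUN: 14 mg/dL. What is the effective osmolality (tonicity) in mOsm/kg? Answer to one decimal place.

Effective osmolality excludes urea (freely permeant across cell membranes):
2·Na + glucose
= 2·136 + 5.7
= 272 + 5.7
= 277.7 mOsm/kg

277.7 mOsm/kg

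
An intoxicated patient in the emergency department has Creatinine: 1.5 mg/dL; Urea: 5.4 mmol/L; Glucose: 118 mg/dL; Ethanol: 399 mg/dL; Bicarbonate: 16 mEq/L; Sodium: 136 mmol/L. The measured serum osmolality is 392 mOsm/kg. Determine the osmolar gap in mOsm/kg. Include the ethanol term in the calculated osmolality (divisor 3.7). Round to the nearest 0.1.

0.2 mOsm/kg

Calculated osmolality = 2·Na + glucose/18 + urea + ethanol/3.7
= 2·136 + 118/18 + 5.4 + 399/3.7
= 272 + 6.56 + 5.40 + 107.84
= 391.8 mOsm/kg ≈ 391.8 mOsm/kg
Osmolar gap = measured − calculated = 392 − 391.8 = 0.2 mOsm/kg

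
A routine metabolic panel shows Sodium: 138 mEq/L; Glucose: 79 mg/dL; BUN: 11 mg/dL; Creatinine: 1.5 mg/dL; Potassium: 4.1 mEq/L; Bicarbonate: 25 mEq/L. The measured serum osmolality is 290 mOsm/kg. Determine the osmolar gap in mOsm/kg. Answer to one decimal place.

5.7 mOsm/kg

Calculated osmolality = 2·Na + glucose/18 + BUN/2.8
= 2·138 + 79/18 + 11/2.8
= 276 + 4.39 + 3.93
= 284.32 mOsm/kg ≈ 284.3 mOsm/kg
Osmolar gap = measured − calculated = 290 − 284.3 = 5.7 mOsm/kg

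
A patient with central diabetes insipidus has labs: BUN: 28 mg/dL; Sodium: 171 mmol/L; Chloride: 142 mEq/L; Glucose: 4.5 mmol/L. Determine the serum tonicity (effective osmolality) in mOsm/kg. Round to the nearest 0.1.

Effective osmolality excludes urea (freely permeant across cell membranes):
2·Na + glucose
= 2·171 + 4.5
= 342 + 4.5
= 346.5 mOsm/kg

346.5 mOsm/kg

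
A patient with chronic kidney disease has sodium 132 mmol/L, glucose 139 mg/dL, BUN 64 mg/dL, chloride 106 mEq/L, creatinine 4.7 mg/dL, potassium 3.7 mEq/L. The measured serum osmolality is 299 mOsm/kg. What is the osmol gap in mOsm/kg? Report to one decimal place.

Calculated osmolality = 2·Na + glucose/18 + BUN/2.8
= 2·132 + 139/18 + 64/2.8
= 264 + 7.72 + 22.86
= 294.58 mOsm/kg ≈ 294.6 mOsm/kg
Osmolar gap = measured − calculated = 299 − 294.6 = 4.4 mOsm/kg

4.4 mOsm/kg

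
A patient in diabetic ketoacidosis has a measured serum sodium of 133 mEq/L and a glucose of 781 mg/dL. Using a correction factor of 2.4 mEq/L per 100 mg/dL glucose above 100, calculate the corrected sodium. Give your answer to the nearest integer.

Corrected Na = measured Na + 2.4 · (glucose − 100)/100
= 133 + 2.4 · (781 − 100)/100
= 133 + 16.3
= 149.3 mEq/L

149 mEq/L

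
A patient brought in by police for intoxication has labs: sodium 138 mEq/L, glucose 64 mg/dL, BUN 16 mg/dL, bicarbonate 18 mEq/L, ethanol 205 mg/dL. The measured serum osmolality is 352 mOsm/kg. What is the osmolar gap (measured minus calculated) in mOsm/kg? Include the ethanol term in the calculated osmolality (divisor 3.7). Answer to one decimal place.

Calculated osmolality = 2·Na + glucose/18 + BUN/2.8 + ethanol/3.7
= 2·138 + 64/18 + 16/2.8 + 205/3.7
= 276 + 3.56 + 5.71 + 55.41
= 340.68 mOsm/kg ≈ 340.7 mOsm/kg
Osmolar gap = measured − calculated = 352 − 340.7 = 11.3 mOsm/kg

11.3 mOsm/kg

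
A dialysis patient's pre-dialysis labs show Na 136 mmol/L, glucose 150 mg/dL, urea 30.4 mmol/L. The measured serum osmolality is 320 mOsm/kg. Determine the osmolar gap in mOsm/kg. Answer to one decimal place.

9.3 mOsm/kg

Calculated osmolality = 2·Na + glucose/18 + urea
= 2·136 + 150/18 + 30.4
= 272 + 8.33 + 30.40
= 310.73 mOsm/kg ≈ 310.7 mOsm/kg
Osmolar gap = measured − calculated = 320 − 310.7 = 9.3 mOsm/kg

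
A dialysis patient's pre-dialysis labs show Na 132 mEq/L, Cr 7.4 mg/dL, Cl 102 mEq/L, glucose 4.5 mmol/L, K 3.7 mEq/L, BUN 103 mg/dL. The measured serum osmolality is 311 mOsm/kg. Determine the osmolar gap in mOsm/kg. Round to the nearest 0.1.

Calculated osmolality = 2·Na + glucose + BUN/2.8
= 2·132 + 4.5 + 103/2.8
= 264 + 4.50 + 36.79
= 305.29 mOsm/kg ≈ 305.3 mOsm/kg
Osmolar gap = measured − calculated = 311 − 305.3 = 5.7 mOsm/kg

5.7 mOsm/kg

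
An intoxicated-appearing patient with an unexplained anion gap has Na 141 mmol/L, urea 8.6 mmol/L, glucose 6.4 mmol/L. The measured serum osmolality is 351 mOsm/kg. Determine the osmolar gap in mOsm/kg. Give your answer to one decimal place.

Calculated osmolality = 2·Na + glucose + urea
= 2·141 + 6.4 + 8.6
= 282 + 6.40 + 8.60
= 297 mOsm/kg ≈ 297.0 mOsm/kg
Osmolar gap = measured − calculated = 351 − 297.0 = 54.0 mOsm/kg

54.0 mOsm/kg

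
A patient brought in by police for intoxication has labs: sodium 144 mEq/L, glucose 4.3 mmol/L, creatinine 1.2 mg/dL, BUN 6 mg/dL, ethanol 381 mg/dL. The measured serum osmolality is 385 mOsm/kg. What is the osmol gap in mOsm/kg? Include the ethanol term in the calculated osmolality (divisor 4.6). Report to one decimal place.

Calculated osmolality = 2·Na + glucose + BUN/2.8 + ethanol/4.6
= 2·144 + 4.3 + 6/2.8 + 381/4.6
= 288 + 4.30 + 2.14 + 82.83
= 377.27 mOsm/kg ≈ 377.3 mOsm/kg
Osmolar gap = measured − calculated = 385 − 377.3 = 7.7 mOsm/kg

7.7 mOsm/kg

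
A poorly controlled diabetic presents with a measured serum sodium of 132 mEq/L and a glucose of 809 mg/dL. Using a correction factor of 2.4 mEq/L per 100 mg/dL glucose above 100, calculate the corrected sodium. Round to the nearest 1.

149 mEq/L

Corrected Na = measured Na + 2.4 · (glucose − 100)/100
= 132 + 2.4 · (809 − 100)/100
= 132 + 17
= 149 mEq/L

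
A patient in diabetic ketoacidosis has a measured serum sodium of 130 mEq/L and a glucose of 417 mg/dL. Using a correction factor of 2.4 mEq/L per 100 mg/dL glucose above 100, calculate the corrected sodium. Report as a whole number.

138 mEq/L

Corrected Na = measured Na + 2.4 · (glucose − 100)/100
= 130 + 2.4 · (417 − 100)/100
= 130 + 7.6
= 137.6 mEq/L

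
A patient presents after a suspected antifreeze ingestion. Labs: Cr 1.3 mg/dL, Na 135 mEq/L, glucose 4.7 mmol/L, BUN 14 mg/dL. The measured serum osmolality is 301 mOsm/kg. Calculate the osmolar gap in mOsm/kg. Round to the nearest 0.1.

Calculated osmolality = 2·Na + glucose + BUN/2.8
= 2·135 + 4.7 + 14/2.8
= 270 + 4.70 + 5
= 279.7 mOsm/kg ≈ 279.7 mOsm/kg
Osmolar gap = measured − calculated = 301 − 279.7 = 21.3 mOsm/kg

21.3 mOsm/kg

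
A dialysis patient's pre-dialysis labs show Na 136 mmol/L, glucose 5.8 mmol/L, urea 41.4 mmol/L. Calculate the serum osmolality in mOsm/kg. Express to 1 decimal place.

319.2 mOsm/kg

Calculated osmolality = 2·Na + glucose + urea
= 2·136 + 5.8 + 41.4
= 272 + 5.80 + 41.40
= 319.2 mOsm/kg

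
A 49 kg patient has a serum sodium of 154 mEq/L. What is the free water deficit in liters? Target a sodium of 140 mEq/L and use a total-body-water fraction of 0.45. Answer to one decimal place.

TBW = 0.45 · 49 = 22.05 L
Free water deficit = TBW · (Na/140 − 1)
= 22.05 · (154/140 − 1)
= 22.05 · 0.1
= 2.21 L

2.2 L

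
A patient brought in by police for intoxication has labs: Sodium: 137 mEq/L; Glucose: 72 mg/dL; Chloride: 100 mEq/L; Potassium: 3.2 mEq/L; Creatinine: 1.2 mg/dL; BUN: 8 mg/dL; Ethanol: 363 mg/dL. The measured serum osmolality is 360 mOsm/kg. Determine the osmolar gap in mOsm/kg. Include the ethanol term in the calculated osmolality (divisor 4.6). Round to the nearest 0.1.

Calculated osmolality = 2·Na + glucose/18 + BUN/2.8 + ethanol/4.6
= 2·137 + 72/18 + 8/2.8 + 363/4.6
= 274 + 4 + 2.86 + 78.91
= 359.77 mOsm/kg ≈ 359.8 mOsm/kg
Osmolar gap = measured − calculated = 360 − 359.8 = 0.2 mOsm/kg

0.2 mOsm/kg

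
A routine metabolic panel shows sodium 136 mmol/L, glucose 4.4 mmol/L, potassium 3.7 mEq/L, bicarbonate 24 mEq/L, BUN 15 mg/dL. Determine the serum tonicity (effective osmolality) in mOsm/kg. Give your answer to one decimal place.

276.4 mOsm/kg

Effective osmolality excludes urea (freely permeant across cell membranes):
2·Na + glucose
= 2·136 + 4.4
= 272 + 4.4
= 276.4 mOsm/kg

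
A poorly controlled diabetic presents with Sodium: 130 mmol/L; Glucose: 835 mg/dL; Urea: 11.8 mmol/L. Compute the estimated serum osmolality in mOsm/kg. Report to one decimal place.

318.2 mOsm/kg

Calculated osmolality = 2·Na + glucose/18 + urea
= 2·130 + 835/18 + 11.8
= 260 + 46.39 + 11.80
= 318.19 mOsm/kg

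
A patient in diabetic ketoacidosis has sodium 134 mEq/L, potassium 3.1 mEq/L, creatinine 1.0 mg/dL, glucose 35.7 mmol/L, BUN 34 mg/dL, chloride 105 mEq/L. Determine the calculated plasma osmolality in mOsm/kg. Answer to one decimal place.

Calculated osmolality = 2·Na + glucose + BUN/2.8
= 2·134 + 35.7 + 34/2.8
= 268 + 35.70 + 12.14
= 315.84 mOsm/kg

315.8 mOsm/kg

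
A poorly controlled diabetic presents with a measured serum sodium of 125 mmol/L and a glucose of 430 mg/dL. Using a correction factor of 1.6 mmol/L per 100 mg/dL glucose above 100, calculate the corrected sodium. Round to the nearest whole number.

130 mmol/L

Corrected Na = measured Na + 1.6 · (glucose − 100)/100
= 125 + 1.6 · (430 − 100)/100
= 125 + 5.3
= 130.3 mmol/L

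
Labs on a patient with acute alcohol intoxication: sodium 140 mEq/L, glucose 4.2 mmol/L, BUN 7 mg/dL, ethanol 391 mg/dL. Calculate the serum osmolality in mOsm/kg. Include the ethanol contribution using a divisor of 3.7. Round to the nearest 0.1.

392.4 mOsm/kg

Calculated osmolality = 2·Na + glucose + BUN/2.8 + ethanol/3.7
= 2·140 + 4.2 + 7/2.8 + 391/3.7
= 280 + 4.20 + 2.50 + 105.68
= 392.38 mOsm/kg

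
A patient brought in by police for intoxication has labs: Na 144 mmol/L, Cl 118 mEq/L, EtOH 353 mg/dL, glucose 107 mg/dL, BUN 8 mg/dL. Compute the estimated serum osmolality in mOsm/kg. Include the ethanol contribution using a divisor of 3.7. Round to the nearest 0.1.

392.2 mOsm/kg

Calculated osmolality = 2·Na + glucose/18 + BUN/2.8 + ethanol/3.7
= 2·144 + 107/18 + 8/2.8 + 353/3.7
= 288 + 5.94 + 2.86 + 95.41
= 392.21 mOsm/kg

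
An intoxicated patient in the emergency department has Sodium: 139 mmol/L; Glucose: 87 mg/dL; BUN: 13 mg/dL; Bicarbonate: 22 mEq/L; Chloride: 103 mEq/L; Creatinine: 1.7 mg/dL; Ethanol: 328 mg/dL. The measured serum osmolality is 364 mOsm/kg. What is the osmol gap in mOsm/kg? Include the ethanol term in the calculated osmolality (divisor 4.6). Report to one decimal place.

5.2 mOsm/kg

Calculated osmolality = 2·Na + glucose/18 + BUN/2.8 + ethanol/4.6
= 2·139 + 87/18 + 13/2.8 + 328/4.6
= 278 + 4.83 + 4.64 + 71.30
= 358.77 mOsm/kg ≈ 358.8 mOsm/kg
Osmolar gap = measured − calculated = 364 − 358.8 = 5.2 mOsm/kg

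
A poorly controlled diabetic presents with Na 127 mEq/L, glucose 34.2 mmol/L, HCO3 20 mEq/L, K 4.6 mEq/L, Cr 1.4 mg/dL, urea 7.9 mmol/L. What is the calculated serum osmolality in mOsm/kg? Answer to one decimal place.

296.1 mOsm/kg

Calculated osmolality = 2·Na + glucose + urea
= 2·127 + 34.2 + 7.9
= 254 + 34.20 + 7.90
= 296.1 mOsm/kg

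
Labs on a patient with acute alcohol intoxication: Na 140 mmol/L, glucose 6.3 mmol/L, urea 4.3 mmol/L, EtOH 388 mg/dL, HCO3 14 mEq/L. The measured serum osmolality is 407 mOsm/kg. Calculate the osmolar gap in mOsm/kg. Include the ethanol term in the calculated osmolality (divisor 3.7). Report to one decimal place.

Calculated osmolality = 2·Na + glucose + urea + ethanol/3.7
= 2·140 + 6.3 + 4.3 + 388/3.7
= 280 + 6.30 + 4.30 + 104.86
= 395.46 mOsm/kg ≈ 395.5 mOsm/kg
Osmolar gap = measured − calculated = 407 − 395.5 = 11.5 mOsm/kg

11.5 mOsm/kg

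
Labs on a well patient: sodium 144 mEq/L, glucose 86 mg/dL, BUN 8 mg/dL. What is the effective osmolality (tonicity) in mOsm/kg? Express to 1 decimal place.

Effective osmolality excludes urea (freely permeant across cell membranes):
2·Na + glucose/18
= 2·144 + 86/18
= 288 + 4.78
= 292.78 mOsm/kg

292.8 mOsm/kg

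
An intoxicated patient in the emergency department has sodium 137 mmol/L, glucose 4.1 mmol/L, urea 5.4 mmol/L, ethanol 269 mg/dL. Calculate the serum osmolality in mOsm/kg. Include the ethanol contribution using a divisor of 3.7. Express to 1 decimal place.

356.2 mOsm/kg

Calculated osmolality = 2·Na + glucose + urea + ethanol/3.7
= 2·137 + 4.1 + 5.4 + 269/3.7
= 274 + 4.10 + 5.40 + 72.70
= 356.2 mOsm/kg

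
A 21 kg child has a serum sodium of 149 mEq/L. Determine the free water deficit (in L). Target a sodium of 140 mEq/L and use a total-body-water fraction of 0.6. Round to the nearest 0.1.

TBW = 0.6 · 21 = 12.6 L
Free water deficit = TBW · (Na/140 − 1)
= 12.6 · (149/140 − 1)
= 12.6 · 0.0643
= 0.81 L

0.8 L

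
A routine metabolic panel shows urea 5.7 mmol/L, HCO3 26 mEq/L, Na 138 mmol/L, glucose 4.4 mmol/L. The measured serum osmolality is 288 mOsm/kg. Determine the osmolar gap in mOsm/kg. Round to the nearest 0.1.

Calculated osmolality = 2·Na + glucose + urea
= 2·138 + 4.4 + 5.7
= 276 + 4.40 + 5.70
= 286.1 mOsm/kg ≈ 286.1 mOsm/kg
Osmolar gap = measured − calculated = 288 − 286.1 = 1.9 mOsm/kg

1.9 mOsm/kg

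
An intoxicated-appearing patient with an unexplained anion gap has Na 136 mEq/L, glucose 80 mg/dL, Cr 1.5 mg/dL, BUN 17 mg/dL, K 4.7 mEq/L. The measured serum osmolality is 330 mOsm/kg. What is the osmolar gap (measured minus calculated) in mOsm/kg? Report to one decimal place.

Calculated osmolality = 2·Na + glucose/18 + BUN/2.8
= 2·136 + 80/18 + 17/2.8
= 272 + 4.44 + 6.07
= 282.51 mOsm/kg ≈ 282.5 mOsm/kg
Osmolar gap = measured − calculated = 330 − 282.5 = 47.5 mOsm/kg

47.5 mOsm/kg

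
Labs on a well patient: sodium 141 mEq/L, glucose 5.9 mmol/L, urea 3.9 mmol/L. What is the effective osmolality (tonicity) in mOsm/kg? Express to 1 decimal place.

287.9 mOsm/kg

Effective osmolality excludes urea (freely permeant across cell membranes):
2·Na + glucose
= 2·141 + 5.9
= 282 + 5.9
= 287.9 mOsm/kg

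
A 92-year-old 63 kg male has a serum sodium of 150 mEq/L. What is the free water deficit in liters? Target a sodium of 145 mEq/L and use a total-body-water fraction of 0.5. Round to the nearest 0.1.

1.1 L

TBW = 0.5 · 63 = 31.5 L
Free water deficit = TBW · (Na/145 − 1)
= 31.5 · (150/145 − 1)
= 31.5 · 0.0345
= 1.09 L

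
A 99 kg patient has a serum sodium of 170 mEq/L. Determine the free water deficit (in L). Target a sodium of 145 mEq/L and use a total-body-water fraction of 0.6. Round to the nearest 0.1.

TBW = 0.6 · 99 = 59.4 L
Free water deficit = TBW · (Na/145 − 1)
= 59.4 · (170/145 − 1)
= 59.4 · 0.1724
= 10.24 L

10.2 L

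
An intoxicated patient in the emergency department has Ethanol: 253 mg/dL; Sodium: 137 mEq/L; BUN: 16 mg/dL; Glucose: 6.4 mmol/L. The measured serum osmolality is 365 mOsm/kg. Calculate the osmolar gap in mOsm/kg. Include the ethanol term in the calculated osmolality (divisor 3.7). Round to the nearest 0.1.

Calculated osmolality = 2·Na + glucose + BUN/2.8 + ethanol/3.7
= 2·137 + 6.4 + 16/2.8 + 253/3.7
= 274 + 6.40 + 5.71 + 68.38
= 354.49 mOsm/kg ≈ 354.5 mOsm/kg
Osmolar gap = measured − calculated = 365 − 354.5 = 10.5 mOsm/kg

10.5 mOsm/kg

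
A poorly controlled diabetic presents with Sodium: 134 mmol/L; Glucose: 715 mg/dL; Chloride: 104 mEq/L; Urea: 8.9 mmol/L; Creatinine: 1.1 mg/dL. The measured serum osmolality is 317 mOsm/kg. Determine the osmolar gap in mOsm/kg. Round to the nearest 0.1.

0.4 mOsm/kg

Calculated osmolality = 2·Na + glucose/18 + urea
= 2·134 + 715/18 + 8.9
= 268 + 39.72 + 8.90
= 316.62 mOsm/kg ≈ 316.6 mOsm/kg
Osmolar gap = measured − calculated = 317 − 316.6 = 0.4 mOsm/kg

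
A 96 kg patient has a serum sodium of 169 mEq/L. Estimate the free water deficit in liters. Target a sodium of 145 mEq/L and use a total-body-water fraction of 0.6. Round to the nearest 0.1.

9.5 L

TBW = 0.6 · 96 = 57.6 L
Free water deficit = TBW · (Na/145 − 1)
= 57.6 · (169/145 − 1)
= 57.6 · 0.1655
= 9.53 L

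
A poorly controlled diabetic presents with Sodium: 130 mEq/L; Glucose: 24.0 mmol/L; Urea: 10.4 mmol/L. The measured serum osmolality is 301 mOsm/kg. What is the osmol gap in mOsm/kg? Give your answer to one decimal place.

Calculated osmolality = 2·Na + glucose + urea
= 2·130 + 24 + 10.4
= 260 + 24 + 10.40
= 294.4 mOsm/kg ≈ 294.4 mOsm/kg
Osmolar gap = measured − calculated = 301 − 294.4 = 6.6 mOsm/kg

6.6 mOsm/kg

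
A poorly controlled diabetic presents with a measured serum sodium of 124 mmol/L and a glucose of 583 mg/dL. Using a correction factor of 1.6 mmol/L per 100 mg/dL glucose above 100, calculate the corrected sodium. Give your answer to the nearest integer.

132 mmol/L

Corrected Na = measured Na + 1.6 · (glucose − 100)/100
= 124 + 1.6 · (583 − 100)/100
= 124 + 7.7
= 131.7 mmol/L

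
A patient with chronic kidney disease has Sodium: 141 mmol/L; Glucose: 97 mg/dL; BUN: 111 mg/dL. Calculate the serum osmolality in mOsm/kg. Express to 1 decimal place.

Calculated osmolality = 2·Na + glucose/18 + BUN/2.8
= 2·141 + 97/18 + 111/2.8
= 282 + 5.39 + 39.64
= 327.03 mOsm/kg

327.0 mOsm/kg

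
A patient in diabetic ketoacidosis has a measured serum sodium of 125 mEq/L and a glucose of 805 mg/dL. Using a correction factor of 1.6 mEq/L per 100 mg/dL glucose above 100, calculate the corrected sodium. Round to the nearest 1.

Corrected Na = measured Na + 1.6 · (glucose − 100)/100
= 125 + 1.6 · (805 − 100)/100
= 125 + 11.3
= 136.3 mEq/L

136 mEq/L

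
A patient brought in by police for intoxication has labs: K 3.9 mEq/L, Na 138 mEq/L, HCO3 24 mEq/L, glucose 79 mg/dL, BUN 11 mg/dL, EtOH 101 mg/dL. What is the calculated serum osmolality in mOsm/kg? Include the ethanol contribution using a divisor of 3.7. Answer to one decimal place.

311.6 mOsm/kg

Calculated osmolality = 2·Na + glucose/18 + BUN/2.8 + ethanol/3.7
= 2·138 + 79/18 + 11/2.8 + 101/3.7
= 276 + 4.39 + 3.93 + 27.30
= 311.62 mOsm/kg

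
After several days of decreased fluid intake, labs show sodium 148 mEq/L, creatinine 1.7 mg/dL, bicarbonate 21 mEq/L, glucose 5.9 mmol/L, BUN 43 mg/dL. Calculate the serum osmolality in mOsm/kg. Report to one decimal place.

Calculated osmolality = 2·Na + glucose + BUN/2.8
= 2·148 + 5.9 + 43/2.8
= 296 + 5.90 + 15.36
= 317.26 mOsm/kg

317.3 mOsm/kg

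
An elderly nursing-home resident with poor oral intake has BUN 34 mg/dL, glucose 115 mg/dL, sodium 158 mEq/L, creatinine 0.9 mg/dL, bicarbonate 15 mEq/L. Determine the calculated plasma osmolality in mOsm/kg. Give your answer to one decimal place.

334.5 mOsm/kg

Calculated osmolality = 2·Na + glucose/18 + BUN/2.8
= 2·158 + 115/18 + 34/2.8
= 316 + 6.39 + 12.14
= 334.53 mOsm/kg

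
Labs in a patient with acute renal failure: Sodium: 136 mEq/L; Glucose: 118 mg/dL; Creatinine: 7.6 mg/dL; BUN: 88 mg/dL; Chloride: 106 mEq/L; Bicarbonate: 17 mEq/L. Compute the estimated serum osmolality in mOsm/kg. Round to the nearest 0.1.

310.0 mOsm/kg

Calculated osmolality = 2·Na + glucose/18 + BUN/2.8
= 2·136 + 118/18 + 88/2.8
= 272 + 6.56 + 31.43
= 309.99 mOsm/kg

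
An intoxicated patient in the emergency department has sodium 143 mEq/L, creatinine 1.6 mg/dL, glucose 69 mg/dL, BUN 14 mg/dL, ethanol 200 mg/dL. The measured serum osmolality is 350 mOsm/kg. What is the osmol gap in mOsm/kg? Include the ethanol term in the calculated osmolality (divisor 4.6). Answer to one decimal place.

11.7 mOsm/kg

Calculated osmolality = 2·Na + glucose/18 + BUN/2.8 + ethanol/4.6
= 2·143 + 69/18 + 14/2.8 + 200/4.6
= 286 + 3.83 + 5 + 43.48
= 338.31 mOsm/kg ≈ 338.3 mOsm/kg
Osmolar gap = measured − calculated = 350 − 338.3 = 11.7 mOsm/kg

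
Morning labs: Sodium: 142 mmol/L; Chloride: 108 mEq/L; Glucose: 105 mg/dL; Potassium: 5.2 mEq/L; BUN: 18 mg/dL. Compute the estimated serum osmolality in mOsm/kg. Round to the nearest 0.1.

Calculated osmolality = 2·Na + glucose/18 + BUN/2.8
= 2·142 + 105/18 + 18/2.8
= 284 + 5.83 + 6.43
= 296.26 mOsm/kg

296.3 mOsm/kg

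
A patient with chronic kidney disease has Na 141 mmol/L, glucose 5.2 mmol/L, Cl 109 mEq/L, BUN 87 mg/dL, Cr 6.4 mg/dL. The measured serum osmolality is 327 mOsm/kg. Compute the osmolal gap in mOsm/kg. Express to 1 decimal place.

8.7 mOsm/kg

Calculated osmolality = 2·Na + glucose + BUN/2.8
= 2·141 + 5.2 + 87/2.8
= 282 + 5.20 + 31.07
= 318.27 mOsm/kg ≈ 318.3 mOsm/kg
Osmolar gap = measured − calculated = 327 − 318.3 = 8.7 mOsm/kg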